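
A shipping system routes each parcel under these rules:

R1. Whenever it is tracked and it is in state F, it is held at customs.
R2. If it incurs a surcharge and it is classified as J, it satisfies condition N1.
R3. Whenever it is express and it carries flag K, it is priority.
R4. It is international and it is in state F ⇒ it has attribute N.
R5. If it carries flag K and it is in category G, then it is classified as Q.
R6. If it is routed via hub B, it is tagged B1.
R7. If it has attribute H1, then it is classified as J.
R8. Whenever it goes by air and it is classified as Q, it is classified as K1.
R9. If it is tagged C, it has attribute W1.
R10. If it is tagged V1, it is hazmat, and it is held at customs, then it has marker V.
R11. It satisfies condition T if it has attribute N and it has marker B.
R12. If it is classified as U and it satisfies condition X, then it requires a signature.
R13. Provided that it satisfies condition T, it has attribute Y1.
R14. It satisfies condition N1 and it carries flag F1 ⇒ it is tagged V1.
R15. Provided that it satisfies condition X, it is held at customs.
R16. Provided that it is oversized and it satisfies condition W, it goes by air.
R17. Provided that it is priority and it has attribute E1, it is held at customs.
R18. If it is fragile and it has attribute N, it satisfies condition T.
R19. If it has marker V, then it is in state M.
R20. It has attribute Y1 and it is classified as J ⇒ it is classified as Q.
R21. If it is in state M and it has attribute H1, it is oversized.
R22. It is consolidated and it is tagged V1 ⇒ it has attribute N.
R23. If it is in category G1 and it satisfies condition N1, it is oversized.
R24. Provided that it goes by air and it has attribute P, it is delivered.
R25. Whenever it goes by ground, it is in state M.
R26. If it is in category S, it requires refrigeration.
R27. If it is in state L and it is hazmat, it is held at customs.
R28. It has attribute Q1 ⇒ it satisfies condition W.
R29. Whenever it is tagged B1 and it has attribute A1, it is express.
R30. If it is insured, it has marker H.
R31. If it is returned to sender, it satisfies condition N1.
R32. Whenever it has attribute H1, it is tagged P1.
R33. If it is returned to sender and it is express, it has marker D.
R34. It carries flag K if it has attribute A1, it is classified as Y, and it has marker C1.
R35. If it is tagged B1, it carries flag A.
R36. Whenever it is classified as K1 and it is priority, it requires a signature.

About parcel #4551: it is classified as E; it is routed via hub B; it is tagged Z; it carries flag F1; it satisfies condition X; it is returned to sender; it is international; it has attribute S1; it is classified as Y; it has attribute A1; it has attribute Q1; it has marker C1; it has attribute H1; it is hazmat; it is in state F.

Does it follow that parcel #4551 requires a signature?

No

Forward chaining from the given facts derives: has attribute N, is tagged B1, is classified as J, is held at customs, satisfies condition W, is express, satisfies condition N1, is tagged P1, has marker D, carries flag K, carries flag A, is priority, is tagged V1, has marker V, is in state M, is oversized, goes by air.
Rules concluding "it requires a signature": R12 needs "it is classified as U"; R36 needs "it is classified as K1" — none of these are established.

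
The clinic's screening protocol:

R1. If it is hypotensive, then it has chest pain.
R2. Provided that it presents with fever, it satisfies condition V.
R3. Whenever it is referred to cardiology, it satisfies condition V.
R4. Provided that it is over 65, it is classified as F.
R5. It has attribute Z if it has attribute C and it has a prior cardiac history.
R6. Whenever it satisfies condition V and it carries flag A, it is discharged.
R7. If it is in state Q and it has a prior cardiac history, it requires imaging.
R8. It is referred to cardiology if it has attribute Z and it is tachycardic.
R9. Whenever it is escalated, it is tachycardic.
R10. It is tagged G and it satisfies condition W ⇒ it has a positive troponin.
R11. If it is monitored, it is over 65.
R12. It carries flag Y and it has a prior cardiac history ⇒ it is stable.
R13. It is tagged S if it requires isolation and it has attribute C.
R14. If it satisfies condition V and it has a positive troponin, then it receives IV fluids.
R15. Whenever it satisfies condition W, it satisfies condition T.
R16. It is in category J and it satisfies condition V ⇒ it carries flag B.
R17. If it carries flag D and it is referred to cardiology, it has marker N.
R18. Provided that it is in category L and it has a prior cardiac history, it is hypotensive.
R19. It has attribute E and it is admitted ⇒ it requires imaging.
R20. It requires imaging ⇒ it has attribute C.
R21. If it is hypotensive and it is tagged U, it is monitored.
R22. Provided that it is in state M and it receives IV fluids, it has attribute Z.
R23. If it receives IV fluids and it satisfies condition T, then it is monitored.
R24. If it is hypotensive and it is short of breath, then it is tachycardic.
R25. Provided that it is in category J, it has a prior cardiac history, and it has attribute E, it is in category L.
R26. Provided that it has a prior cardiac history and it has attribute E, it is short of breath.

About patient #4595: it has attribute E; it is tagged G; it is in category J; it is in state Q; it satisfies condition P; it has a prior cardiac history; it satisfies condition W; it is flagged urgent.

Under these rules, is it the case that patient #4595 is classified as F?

By R7 (it is in state Q, it has a prior cardiac history): it requires imaging.
By R10 (it is tagged G, it satisfies condition W): it has a positive troponin.
By R15 (it satisfies condition W): it satisfies condition T.
By R20 (it requires imaging): it has attribute C.
By R25 (it is in category J, it has a prior cardiac history, it has attribute E): it is in category L.
By R26 (it has a prior cardiac history, it has attribute E): it is short of breath.
By R5 (it has attribute C, it has a prior cardiac history): it has attribute Z.
By R18 (it is in category L, it has a prior cardiac history): it is hypotensive.
By R24 (it is hypotensive, it is short of breath): it is tachycardic.
By R8 (it has attribute Z, it is tachycardic): it is referred to cardiology.
By R3 (it is referred to cardiology): it satisfies condition V.
By R14 (it satisfies condition V, it has a positive troponin): it receives IV fluids.
By R23 (it receives IV fluids, it satisfies condition T): it is monitored.
By R11 (it is monitored): it is over 65.
By R4 (it is over 65): it is classified as F.

Yes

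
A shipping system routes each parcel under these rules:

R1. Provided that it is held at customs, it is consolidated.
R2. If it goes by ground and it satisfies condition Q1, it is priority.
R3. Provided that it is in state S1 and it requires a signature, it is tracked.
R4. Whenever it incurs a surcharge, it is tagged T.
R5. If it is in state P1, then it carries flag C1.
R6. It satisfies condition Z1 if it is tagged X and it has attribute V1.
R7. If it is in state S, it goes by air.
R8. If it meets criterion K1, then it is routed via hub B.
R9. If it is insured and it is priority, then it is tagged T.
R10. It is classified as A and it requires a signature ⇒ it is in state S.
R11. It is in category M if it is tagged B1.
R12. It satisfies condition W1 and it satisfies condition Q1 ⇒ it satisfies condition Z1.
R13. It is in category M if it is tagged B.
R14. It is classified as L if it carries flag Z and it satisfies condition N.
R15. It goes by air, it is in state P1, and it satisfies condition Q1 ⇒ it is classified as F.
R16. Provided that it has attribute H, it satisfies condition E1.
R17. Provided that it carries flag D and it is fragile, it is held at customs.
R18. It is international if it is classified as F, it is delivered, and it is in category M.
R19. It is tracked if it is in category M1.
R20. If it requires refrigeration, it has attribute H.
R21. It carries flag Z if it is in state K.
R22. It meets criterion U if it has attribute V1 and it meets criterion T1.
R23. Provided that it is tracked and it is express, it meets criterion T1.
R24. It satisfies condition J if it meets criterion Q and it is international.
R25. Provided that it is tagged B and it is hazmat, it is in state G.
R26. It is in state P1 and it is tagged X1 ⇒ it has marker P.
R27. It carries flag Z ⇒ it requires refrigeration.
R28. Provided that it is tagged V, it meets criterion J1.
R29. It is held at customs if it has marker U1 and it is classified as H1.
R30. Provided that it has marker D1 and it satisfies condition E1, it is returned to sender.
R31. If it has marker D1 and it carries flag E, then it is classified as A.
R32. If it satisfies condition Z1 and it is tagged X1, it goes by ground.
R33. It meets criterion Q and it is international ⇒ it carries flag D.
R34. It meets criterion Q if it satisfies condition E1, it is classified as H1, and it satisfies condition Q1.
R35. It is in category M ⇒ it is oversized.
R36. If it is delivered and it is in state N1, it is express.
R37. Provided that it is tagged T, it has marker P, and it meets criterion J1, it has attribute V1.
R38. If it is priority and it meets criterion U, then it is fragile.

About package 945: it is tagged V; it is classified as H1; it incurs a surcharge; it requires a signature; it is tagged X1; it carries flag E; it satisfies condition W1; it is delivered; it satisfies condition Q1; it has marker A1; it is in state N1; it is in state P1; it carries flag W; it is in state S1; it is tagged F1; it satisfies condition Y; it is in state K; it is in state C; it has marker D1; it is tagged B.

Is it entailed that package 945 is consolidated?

Yes

By R3 (it is in state S1, it requires a signature): it is tracked.
By R4 (it incurs a surcharge): it is tagged T.
By R12 (it satisfies condition W1, it satisfies condition Q1): it satisfies condition Z1.
By R13 (it is tagged B): it is in category M.
By R21 (it is in state K): it carries flag Z.
By R26 (it is in state P1, it is tagged X1): it has marker P.
By R27 (it carries flag Z): it requires refrigeration.
By R28 (it is tagged V): it meets criterion J1.
By R31 (it has marker D1, it carries flag E): it is classified as A.
By R32 (it satisfies condition Z1, it is tagged X1): it goes by ground.
By R36 (it is delivered, it is in state N1): it is express.
By R37 (it is tagged T, it has marker P, it meets criterion J1): it has attribute V1.
By R2 (it goes by ground, it satisfies condition Q1): it is priority.
By R10 (it is classified as A, it requires a signature): it is in state S.
By R20 (it requires refrigeration): it has attribute H.
By R23 (it is tracked, it is express): it meets criterion T1.
By R7 (it is in state S): it goes by air.
By R15 (it goes by air, it is in state P1, it satisfies condition Q1): it is classified as F.
By R16 (it has attribute H): it satisfies condition E1.
By R18 (it is classified as F, it is delivered, it is in category M): it is international.
By R22 (it has attribute V1, it meets criterion T1): it meets criterion U.
By R34 (it satisfies condition E1, it is classified as H1, it satisfies condition Q1): it meets criterion Q.
By R38 (it is priority, it meets criterion U): it is fragile.
By R33 (it meets criterion Q, it is international): it carries flag D.
By R17 (it carries flag D, it is fragile): it is held at customs.
By R1 (it is held at customs): it is consolidated.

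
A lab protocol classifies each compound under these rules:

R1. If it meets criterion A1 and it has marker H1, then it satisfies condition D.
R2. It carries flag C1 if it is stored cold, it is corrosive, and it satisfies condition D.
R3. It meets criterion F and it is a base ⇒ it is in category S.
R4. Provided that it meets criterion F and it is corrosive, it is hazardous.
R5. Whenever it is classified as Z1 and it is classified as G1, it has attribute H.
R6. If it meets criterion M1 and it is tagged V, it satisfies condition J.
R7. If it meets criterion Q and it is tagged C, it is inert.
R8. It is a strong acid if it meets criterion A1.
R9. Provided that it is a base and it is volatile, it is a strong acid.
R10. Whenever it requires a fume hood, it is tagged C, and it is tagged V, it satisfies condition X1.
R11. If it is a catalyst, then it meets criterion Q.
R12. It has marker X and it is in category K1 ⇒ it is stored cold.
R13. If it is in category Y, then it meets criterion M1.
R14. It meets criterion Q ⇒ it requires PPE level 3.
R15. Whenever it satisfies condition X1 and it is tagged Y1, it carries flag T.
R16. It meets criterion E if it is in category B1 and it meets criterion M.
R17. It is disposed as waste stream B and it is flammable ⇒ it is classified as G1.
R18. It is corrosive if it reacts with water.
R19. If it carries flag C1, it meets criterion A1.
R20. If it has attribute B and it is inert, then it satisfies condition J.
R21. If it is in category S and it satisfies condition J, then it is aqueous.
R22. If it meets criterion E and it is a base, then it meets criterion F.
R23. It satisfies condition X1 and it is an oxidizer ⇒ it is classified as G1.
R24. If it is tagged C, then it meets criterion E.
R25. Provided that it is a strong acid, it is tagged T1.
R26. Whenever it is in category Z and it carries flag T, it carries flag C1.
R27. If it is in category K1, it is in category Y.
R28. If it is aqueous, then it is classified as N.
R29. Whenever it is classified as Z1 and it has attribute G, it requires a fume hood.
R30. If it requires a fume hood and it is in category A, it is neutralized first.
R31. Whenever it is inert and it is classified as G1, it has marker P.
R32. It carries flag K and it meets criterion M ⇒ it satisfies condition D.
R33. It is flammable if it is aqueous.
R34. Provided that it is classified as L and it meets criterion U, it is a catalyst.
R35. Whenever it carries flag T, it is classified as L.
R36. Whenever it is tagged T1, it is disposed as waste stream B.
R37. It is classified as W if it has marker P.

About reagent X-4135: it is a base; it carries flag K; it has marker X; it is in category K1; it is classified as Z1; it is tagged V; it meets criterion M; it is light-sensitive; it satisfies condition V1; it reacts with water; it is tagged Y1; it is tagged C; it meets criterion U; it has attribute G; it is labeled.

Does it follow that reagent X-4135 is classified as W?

Yes

By R12 (it has marker X, it is in category K1): it is stored cold.
By R18 (it reacts with water): it is corrosive.
By R24 (it is tagged C): it meets criterion E.
By R27 (it is in category K1): it is in category Y.
By R29 (it is classified as Z1, it has attribute G): it requires a fume hood.
By R32 (it carries flag K, it meets criterion M): it satisfies condition D.
By R2 (it is stored cold, it is corrosive, it satisfies condition D): it carries flag C1.
By R10 (it requires a fume hood, it is tagged C, it is tagged V): it satisfies condition X1.
By R13 (it is in category Y): it meets criterion M1.
By R15 (it satisfies condition X1, it is tagged Y1): it carries flag T.
By R19 (it carries flag C1): it meets criterion A1.
By R22 (it meets criterion E, it is a base): it meets criterion F.
By R35 (it carries flag T): it is classified as L.
By R3 (it meets criterion F, it is a base): it is in category S.
By R6 (it meets criterion M1, it is tagged V): it satisfies condition J.
By R8 (it meets criterion A1): it is a strong acid.
By R21 (it is in category S, it satisfies condition J): it is aqueous.
By R25 (it is a strong acid): it is tagged T1.
By R33 (it is aqueous): it is flammable.
By R34 (it is classified as L, it meets criterion U): it is a catalyst.
By R36 (it is tagged T1): it is disposed as waste stream B.
By R11 (it is a catalyst): it meets criterion Q.
By R17 (it is disposed as waste stream B, it is flammable): it is classified as G1.
By R7 (it meets criterion Q, it is tagged C): it is inert.
By R31 (it is inert, it is classified as G1): it has marker P.
By R37 (it has marker P): it is classified as W.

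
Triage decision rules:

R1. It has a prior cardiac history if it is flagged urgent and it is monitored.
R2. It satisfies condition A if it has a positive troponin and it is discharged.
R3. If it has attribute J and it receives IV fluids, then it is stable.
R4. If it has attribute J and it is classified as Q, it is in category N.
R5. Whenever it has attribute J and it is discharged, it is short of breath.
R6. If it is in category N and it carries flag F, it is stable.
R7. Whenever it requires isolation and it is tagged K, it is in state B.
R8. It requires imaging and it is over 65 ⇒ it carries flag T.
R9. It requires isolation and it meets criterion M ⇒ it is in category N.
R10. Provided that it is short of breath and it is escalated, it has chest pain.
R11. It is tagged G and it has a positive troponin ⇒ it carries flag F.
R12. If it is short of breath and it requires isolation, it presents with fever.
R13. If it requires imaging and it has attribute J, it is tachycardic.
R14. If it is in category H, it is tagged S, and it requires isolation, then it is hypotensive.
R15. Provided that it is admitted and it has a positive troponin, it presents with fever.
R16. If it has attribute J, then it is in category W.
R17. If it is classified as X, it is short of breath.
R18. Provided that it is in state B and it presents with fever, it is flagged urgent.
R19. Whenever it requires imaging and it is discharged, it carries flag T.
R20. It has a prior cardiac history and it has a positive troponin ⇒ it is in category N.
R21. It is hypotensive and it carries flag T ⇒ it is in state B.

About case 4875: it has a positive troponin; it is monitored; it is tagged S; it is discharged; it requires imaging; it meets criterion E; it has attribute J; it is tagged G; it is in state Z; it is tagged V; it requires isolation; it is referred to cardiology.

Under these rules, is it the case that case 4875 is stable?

Forward chaining from the given facts derives: satisfies condition A, is short of breath, carries flag F, presents with fever, is tachycardic, is in category W, carries flag T.
Rules concluding "it is stable": R3 needs "it receives IV fluids"; R6 needs "it is in category N" — none of these are established.

No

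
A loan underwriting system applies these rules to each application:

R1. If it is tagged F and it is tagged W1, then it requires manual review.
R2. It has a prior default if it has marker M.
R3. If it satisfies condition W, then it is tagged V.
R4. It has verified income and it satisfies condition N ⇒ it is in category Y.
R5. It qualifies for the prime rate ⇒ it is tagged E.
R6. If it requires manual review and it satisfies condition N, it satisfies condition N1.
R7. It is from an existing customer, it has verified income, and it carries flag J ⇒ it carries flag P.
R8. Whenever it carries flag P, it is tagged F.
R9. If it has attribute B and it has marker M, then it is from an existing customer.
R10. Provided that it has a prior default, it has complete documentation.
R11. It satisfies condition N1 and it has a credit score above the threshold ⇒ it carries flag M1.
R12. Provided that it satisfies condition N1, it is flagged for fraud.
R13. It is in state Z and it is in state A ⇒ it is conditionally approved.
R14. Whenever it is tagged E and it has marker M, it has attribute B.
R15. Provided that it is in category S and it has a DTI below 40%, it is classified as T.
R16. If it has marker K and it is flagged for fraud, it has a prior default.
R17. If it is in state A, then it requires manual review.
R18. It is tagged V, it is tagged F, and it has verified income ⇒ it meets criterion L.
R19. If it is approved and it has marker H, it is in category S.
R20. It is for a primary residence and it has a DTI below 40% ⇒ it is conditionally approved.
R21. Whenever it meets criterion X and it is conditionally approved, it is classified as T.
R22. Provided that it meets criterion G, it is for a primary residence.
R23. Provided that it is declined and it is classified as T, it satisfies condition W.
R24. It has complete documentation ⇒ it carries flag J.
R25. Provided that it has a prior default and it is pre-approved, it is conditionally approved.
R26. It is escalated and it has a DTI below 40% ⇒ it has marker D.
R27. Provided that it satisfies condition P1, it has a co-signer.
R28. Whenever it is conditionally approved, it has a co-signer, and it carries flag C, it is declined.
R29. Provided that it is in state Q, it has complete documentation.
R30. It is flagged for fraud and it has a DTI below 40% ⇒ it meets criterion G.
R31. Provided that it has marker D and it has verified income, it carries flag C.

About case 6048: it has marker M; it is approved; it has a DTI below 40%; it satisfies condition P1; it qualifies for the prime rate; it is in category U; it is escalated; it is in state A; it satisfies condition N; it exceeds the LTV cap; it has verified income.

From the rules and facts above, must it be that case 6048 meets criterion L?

Forward chaining from the given facts derives: has a prior default, is in category Y, is tagged E, has complete documentation, has attribute B, requires manual review, carries flag J, has marker D, has a co-signer, carries flag C, satisfies condition N1, is from an existing customer, is flagged for fraud, meets criterion G, carries flag P, is tagged F, is for a primary residence, is conditionally approved, is declined.
The only rule concluding "it meets criterion L" is R18, which needs "it is tagged V"; that is never established.

No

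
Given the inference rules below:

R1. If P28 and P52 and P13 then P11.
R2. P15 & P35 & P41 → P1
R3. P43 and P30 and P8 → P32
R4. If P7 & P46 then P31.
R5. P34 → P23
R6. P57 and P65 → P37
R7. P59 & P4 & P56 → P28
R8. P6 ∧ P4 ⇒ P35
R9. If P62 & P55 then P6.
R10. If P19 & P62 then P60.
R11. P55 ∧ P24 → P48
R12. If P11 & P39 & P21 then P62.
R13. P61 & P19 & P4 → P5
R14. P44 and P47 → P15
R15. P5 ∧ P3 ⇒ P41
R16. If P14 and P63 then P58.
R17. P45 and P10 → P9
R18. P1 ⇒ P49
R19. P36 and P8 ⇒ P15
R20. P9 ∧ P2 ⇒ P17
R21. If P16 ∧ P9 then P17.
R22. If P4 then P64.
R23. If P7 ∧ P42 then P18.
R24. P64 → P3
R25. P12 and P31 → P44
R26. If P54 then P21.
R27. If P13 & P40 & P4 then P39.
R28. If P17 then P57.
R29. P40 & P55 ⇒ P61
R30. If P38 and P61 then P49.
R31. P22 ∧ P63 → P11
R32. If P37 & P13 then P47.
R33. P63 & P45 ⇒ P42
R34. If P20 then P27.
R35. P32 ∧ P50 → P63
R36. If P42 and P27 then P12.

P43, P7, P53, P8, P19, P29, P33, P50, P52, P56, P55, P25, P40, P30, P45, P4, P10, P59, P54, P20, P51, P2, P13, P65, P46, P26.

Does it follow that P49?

Yes

P32  (by R3: P43, P30, P8)
P31  (by R4: P7, P46)
P28  (by R7: P59, P4, P56)
P9  (by R17: P45, P10)
P17  (by R20: P9, P2)
P64  (by R22: P4)
P3  (by R24: P64)
P21  (by R26: P54)
P39  (by R27: P13, P40, P4)
P57  (by R28: P17)
P61  (by R29: P40, P55)
P27  (by R34: P20)
P63  (by R35: P32, P50)
P11  (by R1: P28, P52, P13)
P37  (by R6: P57, P65)
P62  (by R12: P11, P39, P21)
P5  (by R13: P61, P19, P4)
P41  (by R15: P5, P3)
P47  (by R32: P37, P13)
P42  (by R33: P63, P45)
P12  (by R36: P42, P27)
P6  (by R9: P62, P55)
P44  (by R25: P12, P31)
P35  (by R8: P6, P4)
P15  (by R14: P44, P47)
P1  (by R2: P15, P35, P41)
P49  (by R18: P1)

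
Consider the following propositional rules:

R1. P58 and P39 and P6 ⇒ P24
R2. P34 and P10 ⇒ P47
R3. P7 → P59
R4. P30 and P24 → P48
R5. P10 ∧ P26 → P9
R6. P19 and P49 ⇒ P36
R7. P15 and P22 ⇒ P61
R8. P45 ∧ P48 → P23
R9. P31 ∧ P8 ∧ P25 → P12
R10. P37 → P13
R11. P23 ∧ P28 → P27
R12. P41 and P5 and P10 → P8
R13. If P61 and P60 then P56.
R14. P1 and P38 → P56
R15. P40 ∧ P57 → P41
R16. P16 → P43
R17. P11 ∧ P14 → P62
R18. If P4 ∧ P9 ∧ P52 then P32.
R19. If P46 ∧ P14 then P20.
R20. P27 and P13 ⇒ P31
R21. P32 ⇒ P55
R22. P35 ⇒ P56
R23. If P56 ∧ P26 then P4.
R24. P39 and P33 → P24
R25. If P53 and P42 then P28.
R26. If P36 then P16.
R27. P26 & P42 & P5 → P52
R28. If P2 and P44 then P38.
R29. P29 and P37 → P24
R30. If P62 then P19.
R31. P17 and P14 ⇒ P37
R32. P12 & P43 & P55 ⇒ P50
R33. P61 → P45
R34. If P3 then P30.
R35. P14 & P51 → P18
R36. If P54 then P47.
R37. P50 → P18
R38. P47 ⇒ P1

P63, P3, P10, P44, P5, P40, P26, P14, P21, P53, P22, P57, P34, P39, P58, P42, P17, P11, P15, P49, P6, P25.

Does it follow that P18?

Forward chaining from the given facts derives: P24, P47, P9, P61, P41, P62, P28, P52, P19, P37, P45, P30, P1, P48, P36, P23, P13, P27, P8, P31, P16, P12, P43.
Rules concluding P18: R35 needs P51; R37 needs P50 — none of these are established.

No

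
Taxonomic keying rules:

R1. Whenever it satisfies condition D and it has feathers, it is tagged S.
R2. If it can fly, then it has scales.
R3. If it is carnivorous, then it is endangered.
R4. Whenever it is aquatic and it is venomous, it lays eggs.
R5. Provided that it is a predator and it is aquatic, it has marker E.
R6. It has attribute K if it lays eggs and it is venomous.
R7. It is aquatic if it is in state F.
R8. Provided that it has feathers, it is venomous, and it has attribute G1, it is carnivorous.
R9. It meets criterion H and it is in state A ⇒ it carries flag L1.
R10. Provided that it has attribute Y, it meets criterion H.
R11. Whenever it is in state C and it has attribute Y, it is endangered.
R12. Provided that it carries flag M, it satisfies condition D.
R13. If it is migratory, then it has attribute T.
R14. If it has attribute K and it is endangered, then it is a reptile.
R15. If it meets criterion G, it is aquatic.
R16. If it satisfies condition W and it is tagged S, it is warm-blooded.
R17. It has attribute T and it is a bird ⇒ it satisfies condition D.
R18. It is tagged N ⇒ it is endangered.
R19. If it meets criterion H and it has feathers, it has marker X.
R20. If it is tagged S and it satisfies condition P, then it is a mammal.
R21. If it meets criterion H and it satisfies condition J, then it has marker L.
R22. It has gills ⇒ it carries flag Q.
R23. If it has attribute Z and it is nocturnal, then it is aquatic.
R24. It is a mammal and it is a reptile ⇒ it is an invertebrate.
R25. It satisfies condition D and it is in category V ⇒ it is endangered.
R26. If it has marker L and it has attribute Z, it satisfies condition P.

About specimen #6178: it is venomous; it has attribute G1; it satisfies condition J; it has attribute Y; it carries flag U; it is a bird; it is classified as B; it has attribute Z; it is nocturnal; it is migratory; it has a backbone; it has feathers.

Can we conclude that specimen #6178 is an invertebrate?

Yes

By R8 (it has feathers, it is venomous, it has attribute G1): it is carnivorous.
By R10 (it has attribute Y): it meets criterion H.
By R13 (it is migratory): it has attribute T.
By R17 (it has attribute T, it is a bird): it satisfies condition D.
By R21 (it meets criterion H, it satisfies condition J): it has marker L.
By R23 (it has attribute Z, it is nocturnal): it is aquatic.
By R26 (it has marker L, it has attribute Z): it satisfies condition P.
By R1 (it satisfies condition D, it has feathers): it is tagged S.
By R3 (it is carnivorous): it is endangered.
By R4 (it is aquatic, it is venomous): it lays eggs.
By R6 (it lays eggs, it is venomous): it has attribute K.
By R14 (it has attribute K, it is endangered): it is a reptile.
By R20 (it is tagged S, it satisfies condition P): it is a mammal.
By R24 (it is a mammal, it is a reptile): it is an invertebrate.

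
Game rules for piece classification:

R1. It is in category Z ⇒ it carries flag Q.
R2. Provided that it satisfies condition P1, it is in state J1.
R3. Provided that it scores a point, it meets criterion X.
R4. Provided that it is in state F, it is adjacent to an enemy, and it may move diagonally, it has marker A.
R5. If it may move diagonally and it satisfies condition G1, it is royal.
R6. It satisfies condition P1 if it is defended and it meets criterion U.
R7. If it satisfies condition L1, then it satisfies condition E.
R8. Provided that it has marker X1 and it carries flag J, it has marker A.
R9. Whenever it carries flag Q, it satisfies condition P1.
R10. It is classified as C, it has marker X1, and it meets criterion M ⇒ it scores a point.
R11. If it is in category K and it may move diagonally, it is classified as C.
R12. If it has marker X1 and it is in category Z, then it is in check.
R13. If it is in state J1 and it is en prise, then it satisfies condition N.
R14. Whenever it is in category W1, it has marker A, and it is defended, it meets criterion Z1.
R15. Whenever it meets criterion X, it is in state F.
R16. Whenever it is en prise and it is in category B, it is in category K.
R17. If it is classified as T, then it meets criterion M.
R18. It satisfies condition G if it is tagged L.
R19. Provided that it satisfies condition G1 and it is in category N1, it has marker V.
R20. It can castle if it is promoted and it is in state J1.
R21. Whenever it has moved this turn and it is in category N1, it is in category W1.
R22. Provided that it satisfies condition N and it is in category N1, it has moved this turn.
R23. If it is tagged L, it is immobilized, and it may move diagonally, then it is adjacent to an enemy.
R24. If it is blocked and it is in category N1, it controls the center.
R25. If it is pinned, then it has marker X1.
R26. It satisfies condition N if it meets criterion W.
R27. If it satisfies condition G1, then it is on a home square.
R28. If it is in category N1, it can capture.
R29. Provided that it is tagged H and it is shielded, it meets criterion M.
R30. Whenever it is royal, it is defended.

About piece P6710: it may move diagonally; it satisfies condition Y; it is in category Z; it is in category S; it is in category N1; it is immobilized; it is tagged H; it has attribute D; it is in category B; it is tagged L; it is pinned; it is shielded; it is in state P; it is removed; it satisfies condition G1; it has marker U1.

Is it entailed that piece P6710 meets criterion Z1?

No

Forward chaining from the given facts derives: carries flag Q, is royal, satisfies condition P1, satisfies condition G, has marker V, is adjacent to an enemy, has marker X1, is on a home square, can capture, meets criterion M, is defended, is in state J1, is in check.
The only rule concluding "it meets criterion Z1" is R14, which needs "it is in category W1"; that is never established.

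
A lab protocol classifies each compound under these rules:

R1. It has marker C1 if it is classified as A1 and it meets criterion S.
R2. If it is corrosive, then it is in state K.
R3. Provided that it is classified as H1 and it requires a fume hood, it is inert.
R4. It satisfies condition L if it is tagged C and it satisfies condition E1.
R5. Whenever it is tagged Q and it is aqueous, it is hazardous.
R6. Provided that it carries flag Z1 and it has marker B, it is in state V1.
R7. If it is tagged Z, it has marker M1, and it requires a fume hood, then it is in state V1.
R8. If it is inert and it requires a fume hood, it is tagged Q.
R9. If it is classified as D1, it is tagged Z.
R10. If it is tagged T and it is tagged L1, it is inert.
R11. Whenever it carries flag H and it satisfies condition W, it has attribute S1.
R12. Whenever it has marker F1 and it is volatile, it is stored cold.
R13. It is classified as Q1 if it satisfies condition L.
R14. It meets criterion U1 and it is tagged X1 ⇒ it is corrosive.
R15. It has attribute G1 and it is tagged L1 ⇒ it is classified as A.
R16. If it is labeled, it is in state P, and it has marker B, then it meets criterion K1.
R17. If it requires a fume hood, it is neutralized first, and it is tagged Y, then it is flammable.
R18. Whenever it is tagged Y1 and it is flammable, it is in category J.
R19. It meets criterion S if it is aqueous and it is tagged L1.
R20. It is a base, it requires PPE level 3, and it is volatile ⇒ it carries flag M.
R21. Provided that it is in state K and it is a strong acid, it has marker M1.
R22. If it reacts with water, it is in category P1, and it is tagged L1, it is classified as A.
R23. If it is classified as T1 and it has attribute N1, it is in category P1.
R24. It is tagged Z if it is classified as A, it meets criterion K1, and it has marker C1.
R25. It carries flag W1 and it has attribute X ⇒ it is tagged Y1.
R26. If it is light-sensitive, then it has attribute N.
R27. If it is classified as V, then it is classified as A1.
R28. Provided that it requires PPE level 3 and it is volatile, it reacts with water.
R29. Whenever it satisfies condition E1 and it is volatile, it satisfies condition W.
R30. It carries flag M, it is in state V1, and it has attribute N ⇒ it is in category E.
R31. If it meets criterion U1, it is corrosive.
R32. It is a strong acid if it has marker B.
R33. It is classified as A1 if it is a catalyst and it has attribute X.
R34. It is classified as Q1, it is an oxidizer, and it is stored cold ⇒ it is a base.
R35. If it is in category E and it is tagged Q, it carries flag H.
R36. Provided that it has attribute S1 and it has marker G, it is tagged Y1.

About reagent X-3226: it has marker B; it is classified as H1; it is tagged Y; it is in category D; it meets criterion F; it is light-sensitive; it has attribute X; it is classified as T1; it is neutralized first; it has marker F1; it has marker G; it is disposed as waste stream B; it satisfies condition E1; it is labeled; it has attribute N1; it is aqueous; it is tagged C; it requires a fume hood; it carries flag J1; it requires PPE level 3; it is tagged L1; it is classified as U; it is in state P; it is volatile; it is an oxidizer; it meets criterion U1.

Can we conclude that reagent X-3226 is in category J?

No

Forward chaining from the given facts derives: is inert, satisfies condition L, is tagged Q, is stored cold, is classified as Q1, meets criterion K1, is flammable, meets criterion S, is in category P1, has attribute N, reacts with water, satisfies condition W, is corrosive, is a strong acid, is a base, is in state K, is hazardous, carries flag M, has marker M1, is classified as A.
The only rule concluding "it is in category J" is R18, which needs "it is tagged Y1"; that is never established.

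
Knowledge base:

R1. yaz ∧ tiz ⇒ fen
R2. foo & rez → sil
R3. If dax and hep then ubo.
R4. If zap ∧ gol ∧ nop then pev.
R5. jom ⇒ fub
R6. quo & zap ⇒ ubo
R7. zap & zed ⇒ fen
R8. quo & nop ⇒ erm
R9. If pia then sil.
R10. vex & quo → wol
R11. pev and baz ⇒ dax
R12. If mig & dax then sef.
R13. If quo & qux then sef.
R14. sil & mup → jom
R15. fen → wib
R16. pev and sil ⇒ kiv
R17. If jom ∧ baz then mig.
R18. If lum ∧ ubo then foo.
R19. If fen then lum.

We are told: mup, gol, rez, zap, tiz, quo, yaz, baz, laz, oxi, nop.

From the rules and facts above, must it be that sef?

fen  (by R1: yaz, tiz)
pev  (by R4: zap, gol, nop)
ubo  (by R6: quo, zap)
dax  (by R11: pev, baz)
lum  (by R19: fen)
foo  (by R18: lum, ubo)
sil  (by R2: foo, rez)
jom  (by R14: sil, mup)
mig  (by R17: jom, baz)
sef  (by R12: mig, dax)

Yes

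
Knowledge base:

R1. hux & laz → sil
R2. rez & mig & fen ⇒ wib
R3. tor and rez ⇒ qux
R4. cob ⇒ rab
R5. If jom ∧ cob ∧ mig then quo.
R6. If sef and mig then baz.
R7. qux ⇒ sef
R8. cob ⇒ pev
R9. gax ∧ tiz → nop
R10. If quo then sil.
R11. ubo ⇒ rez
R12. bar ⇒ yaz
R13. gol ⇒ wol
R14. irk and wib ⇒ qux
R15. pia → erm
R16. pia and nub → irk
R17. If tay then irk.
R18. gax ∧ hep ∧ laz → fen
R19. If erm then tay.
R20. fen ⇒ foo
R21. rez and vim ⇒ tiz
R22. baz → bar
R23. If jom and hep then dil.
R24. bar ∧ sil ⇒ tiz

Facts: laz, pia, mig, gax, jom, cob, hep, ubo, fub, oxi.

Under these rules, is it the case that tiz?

quo  (by R5: jom, cob, mig)
sil  (by R10: quo)
rez  (by R11: ubo)
erm  (by R15: pia)
fen  (by R18: gax, hep, laz)
tay  (by R19: erm)
wib  (by R2: rez, mig, fen)
irk  (by R17: tay)
qux  (by R14: irk, wib)
sef  (by R7: qux)
baz  (by R6: sef, mig)
bar  (by R22: baz)
tiz  (by R24: bar, sil)

Yes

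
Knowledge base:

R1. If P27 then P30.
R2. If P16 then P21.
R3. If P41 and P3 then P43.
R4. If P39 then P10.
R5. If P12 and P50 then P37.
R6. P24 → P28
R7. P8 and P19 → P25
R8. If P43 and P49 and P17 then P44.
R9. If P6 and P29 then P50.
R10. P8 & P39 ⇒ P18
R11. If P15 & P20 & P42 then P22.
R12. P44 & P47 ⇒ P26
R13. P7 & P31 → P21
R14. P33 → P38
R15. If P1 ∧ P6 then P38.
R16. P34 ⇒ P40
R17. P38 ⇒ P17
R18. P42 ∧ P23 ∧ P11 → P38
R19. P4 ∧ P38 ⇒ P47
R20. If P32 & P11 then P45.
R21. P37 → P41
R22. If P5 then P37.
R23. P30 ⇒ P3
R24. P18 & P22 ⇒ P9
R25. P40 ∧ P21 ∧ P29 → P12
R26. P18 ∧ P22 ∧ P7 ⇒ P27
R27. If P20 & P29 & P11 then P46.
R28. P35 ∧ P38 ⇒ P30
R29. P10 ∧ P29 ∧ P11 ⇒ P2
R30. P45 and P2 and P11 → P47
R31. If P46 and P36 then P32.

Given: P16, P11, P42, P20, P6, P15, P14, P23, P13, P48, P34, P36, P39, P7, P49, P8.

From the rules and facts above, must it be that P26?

Forward chaining from the given facts derives: P21, P10, P18, P22, P40, P38, P9, P27, P30, P17, P3.
The only rule concluding P26 is R12, which needs P44; that is never established.

No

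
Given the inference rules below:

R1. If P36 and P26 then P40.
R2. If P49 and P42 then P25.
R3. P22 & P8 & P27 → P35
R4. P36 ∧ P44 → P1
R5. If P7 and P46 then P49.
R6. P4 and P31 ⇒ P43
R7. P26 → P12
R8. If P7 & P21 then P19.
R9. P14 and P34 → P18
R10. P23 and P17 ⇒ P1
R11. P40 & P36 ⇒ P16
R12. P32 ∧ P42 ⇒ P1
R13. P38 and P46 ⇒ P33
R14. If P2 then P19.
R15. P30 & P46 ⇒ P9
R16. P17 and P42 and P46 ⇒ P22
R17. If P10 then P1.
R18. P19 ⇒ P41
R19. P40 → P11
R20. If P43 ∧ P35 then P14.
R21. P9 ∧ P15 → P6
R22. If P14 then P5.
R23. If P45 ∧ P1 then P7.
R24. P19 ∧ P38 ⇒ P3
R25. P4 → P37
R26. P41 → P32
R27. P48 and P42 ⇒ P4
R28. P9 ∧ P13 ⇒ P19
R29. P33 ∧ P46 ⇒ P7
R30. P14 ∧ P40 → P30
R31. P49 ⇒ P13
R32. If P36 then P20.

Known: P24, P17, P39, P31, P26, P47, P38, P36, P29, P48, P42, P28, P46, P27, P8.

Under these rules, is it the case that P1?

Yes

P40  (by R1: P36, P26)
P33  (by R13: P38, P46)
P22  (by R16: P17, P42, P46)
P4  (by R27: P48, P42)
P7  (by R29: P33, P46)
P35  (by R3: P22, P8, P27)
P49  (by R5: P7, P46)
P43  (by R6: P4, P31)
P14  (by R20: P43, P35)
P30  (by R30: P14, P40)
P13  (by R31: P49)
P9  (by R15: P30, P46)
P19  (by R28: P9, P13)
P41  (by R18: P19)
P32  (by R26: P41)
P1  (by R12: P32, P42)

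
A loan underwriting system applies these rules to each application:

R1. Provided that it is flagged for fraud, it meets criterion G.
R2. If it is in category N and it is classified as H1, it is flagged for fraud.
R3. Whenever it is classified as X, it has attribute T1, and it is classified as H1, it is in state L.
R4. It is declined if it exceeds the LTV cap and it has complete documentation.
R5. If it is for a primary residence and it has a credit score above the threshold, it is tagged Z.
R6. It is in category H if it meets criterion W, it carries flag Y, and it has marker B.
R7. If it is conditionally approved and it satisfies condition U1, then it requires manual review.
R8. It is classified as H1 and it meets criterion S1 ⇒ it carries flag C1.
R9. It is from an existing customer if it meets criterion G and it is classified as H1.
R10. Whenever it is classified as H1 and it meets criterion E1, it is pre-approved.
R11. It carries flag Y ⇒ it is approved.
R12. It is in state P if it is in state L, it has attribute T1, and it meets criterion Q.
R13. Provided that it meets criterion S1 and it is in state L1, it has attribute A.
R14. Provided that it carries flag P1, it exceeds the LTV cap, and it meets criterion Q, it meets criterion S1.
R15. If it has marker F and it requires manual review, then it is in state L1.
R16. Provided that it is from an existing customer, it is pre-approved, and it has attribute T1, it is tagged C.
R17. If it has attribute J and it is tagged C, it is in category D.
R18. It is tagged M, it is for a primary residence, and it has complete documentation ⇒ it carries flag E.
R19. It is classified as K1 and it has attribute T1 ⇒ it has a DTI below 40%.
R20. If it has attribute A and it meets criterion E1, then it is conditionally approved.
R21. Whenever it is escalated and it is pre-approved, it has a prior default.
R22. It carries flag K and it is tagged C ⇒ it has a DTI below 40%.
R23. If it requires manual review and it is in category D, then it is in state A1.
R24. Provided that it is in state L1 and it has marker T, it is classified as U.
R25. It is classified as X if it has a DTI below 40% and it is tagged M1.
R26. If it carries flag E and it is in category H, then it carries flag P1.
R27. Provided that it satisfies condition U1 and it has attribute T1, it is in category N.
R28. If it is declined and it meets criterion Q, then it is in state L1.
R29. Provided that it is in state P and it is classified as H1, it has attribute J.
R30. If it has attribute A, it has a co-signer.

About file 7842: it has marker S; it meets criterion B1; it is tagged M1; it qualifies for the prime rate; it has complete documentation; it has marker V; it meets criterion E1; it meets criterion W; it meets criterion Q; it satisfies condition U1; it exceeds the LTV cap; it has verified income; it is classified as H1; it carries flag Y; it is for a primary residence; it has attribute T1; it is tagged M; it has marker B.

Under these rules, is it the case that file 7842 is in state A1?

Forward chaining from the given facts derives: is declined, is in category H, is pre-approved, is approved, carries flag E, carries flag P1, is in category N, is in state L1, is flagged for fraud, meets criterion S1, meets criterion G, carries flag C1, is from an existing customer, has attribute A, is tagged C, is conditionally approved, has a co-signer, requires manual review.
The only rule concluding "it is in state A1" is R23, which needs "it is in category D"; that is never established.

No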